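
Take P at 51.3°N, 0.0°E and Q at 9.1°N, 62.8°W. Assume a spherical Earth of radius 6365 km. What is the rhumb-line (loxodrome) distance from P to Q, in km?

7452 km

Δψ = ln[tan(π/4+φ₂/2)/tan(π/4+φ₁/2)] = -0.8870;  Δφ = -0.7365 rad,  Δλ = -1.0961 rad
q = Δφ/Δψ = 0.8304
d = R·√(Δφ² + q²Δλ²) = 6365·1.17084 = 7452 km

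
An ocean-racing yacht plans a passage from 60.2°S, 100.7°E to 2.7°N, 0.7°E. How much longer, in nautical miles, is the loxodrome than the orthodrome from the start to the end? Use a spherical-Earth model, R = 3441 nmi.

Great circle: cos σ = sin φ₁ sin φ₂ + cos φ₁ cos φ₂ cos Δλ,  σ = 1.6982 rad → d_gc = 5843.6 nmi
Rhumb line: Δψ = +1.3711, q = Δφ/Δψ = 0.8007, d_rh = R√(Δφ²+q²Δλ²) = 6115.0 nmi
Excess = 6115.0 − 5843.6 = 271.4 ≈ 271 nmi

271 nmi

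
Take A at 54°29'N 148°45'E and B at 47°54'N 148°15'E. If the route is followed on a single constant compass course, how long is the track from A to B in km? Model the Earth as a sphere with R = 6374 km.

733 km

Δψ = ln[tan(π/4+φ₂/2)/tan(π/4+φ₁/2)] = -0.1838;  Δφ = -0.1149 rad,  Δλ = -0.0087 rad
q = Δφ/Δψ = 0.6253
d = R·√(Δφ² + q²Δλ²) = 6374·0.11503 = 733 km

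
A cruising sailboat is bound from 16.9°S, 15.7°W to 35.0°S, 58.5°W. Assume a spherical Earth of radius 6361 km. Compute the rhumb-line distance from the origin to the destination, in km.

4698 km

Rhumb course C = atan2(Δλ, Δψ) with Δψ = ln[tan(π/4+φ₂/2)/tan(π/4+φ₁/2)] = -0.3535, Δλ = -0.7470 → C = 244.68°
d = R·|Δφ| / |cos C| = 6361·0.31590 / 0.42775 = 4698 km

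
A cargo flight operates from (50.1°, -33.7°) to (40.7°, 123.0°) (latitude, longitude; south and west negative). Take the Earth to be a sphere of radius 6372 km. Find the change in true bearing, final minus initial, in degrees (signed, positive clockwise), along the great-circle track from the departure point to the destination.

+147.8°

Initial bearing θ₁ = atan2(sin Δλ cos φ₂, cos φ₁ sin φ₂ − sin φ₁ cos φ₂ cos Δλ) = 17.48°
Final bearing θ₂ = (initial bearing from the destination back to the start) + 180° = 165.28°
Δθ = θ₂ − θ₁ = +147.8°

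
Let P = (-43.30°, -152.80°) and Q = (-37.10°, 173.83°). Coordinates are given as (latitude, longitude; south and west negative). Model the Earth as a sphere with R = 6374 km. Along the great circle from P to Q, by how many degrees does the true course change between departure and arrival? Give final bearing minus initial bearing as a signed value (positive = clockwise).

At departure: θ₁ = atan2(sin Δλ cos φ₂, cos φ₁ sin φ₂ − sin φ₁ cos φ₂ cos Δλ) = 272.33°
At arrival: θ₂ = atan2(sin Δλ cos φ₁, −cos φ₂ sin φ₁ + sin φ₂ cos φ₁ cos Δλ) = 294.26°
Δθ = θ₂ − θ₁ = +21.9°

+21.9°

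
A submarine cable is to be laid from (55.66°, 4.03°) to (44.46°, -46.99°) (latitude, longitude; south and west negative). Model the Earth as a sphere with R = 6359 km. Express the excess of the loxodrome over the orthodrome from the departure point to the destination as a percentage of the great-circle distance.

Great circle: σ = 0.5888 rad → d_gc = Rσ = 3744.2 km
Rhumb: Δφ = -0.1955, Δλ = -0.8905, Δψ = -0.3064, q = Δφ/Δψ = 0.6380 → d_rh = R√(Δφ²+q²Δλ²) = 3820.7 km
Excess = (3820.7 − 3744.2) / 3744.2 = 76.5 / 3744.2 = 2.04% ≈ 2.0%

2.0%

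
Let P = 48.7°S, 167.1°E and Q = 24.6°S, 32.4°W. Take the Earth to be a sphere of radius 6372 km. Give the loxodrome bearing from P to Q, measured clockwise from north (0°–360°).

79.2°

Meridional parts: M(φ₁)=-0.9759, M(φ₂)=-0.4432 → ΔM = +0.5327;  Δλ = +2.8013 rad
tan C = Δλ / ΔM = +5.2589 → C = 79.23°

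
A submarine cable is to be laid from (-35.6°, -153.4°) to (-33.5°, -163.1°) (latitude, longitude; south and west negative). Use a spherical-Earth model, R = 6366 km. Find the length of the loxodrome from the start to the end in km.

918 km

Δψ = ln[tan(π/4+φ₂/2)/tan(π/4+φ₁/2)] = +0.0445;  Δφ = +0.0367 rad,  Δλ = -0.1693 rad
q = Δφ/Δψ = 0.8235
d = R·√(Δφ² + q²Δλ²) = 6366·0.14416 = 918 km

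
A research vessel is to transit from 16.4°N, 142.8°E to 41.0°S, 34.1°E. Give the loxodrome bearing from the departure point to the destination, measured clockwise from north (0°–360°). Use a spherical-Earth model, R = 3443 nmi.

240.4°

Meridional parts: M(φ₁)=+0.2902, M(φ₂)=-0.7859 → ΔM = -1.0761;  Δλ = -1.8972 rad
tan C = Δλ / ΔM = +1.7630 → C = 240.44°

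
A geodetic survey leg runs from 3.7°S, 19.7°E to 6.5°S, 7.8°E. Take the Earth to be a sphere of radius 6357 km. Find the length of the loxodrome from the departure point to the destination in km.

Rhumb course C = atan2(Δλ, Δψ) with Δψ = ln[tan(π/4+φ₂/2)/tan(π/4+φ₁/2)] = -0.0491, Δλ = -0.2077 → C = 256.71°
d = R·|Δφ| / |cos C| = 6357·0.04887 / 0.22992 = 1351 km

1351 km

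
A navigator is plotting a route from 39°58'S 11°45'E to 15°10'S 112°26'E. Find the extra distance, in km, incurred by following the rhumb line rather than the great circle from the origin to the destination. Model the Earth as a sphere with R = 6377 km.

Great circle: cos σ = sin φ₁ sin φ₂ + cos φ₁ cos φ₂ cos Δλ,  σ = 1.5399 rad → d_gc = 9819.7 km
Rhumb line: Δψ = +0.4943, q = Δφ/Δψ = 0.8757, d_rh = R√(Δφ²+q²Δλ²) = 10193.6 km
Excess = 10193.6 − 9819.7 = 373.9 ≈ 374 km

374 km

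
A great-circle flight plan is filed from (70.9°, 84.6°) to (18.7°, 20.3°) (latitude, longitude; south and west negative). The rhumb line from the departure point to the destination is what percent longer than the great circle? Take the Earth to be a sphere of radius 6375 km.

3.0%

Great circle: σ = 1.1181 rad → d_gc = Rσ = 7128.0 km
Rhumb: Δφ = -0.9111, Δλ = -1.1222, Δψ = -1.4500, q = Δφ/Δψ = 0.6283 → d_rh = R√(Δφ²+q²Δλ²) = 7344.3 km
Excess = (7344.3 − 7128.0) / 7128.0 = 216.3 / 7128.0 = 3.03% ≈ 3.0%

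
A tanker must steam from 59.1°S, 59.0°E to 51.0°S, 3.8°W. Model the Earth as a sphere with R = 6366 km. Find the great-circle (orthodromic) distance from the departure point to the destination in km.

Haversine: a = sin²(Δφ/2)+cos φ₁ cos φ₂ sin²(Δλ/2) = 0.09272;  σ = 2·atan2(√a,√(1−a))
σ = 35.455° → d = Rσ = 6366·0.61881 = 3939 km

3939 km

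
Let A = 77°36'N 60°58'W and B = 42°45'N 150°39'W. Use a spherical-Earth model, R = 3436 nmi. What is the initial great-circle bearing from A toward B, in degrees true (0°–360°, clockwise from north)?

280.9°

θ = atan2( sin Δλ·cos φ₂ ,  cos φ₁ sin φ₂ − sin φ₁ cos φ₂ cos Δλ )
  = atan2(-0.7343, +0.1418) = 280.93°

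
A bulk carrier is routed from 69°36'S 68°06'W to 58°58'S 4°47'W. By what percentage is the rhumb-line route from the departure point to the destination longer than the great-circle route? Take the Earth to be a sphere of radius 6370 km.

Great circle: σ = 0.4868 rad → d_gc = Rσ = 3101.1 km
Rhumb: Δφ = +0.1856, Δλ = +1.1051, Δψ = +0.4338, q = Δφ/Δψ = 0.4279 → d_rh = R√(Δφ²+q²Δλ²) = 3235.6 km
Excess = (3235.6 − 3101.1) / 3101.1 = 134.5 / 3101.1 = 4.34% ≈ 4.3%

4.3%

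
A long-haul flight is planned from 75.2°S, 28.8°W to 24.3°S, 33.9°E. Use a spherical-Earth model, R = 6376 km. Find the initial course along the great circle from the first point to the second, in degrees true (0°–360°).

69.7°

N = sin Δλ·cos φ₂ = +0.8099;  D = cos φ₁ sin φ₂ − sin φ₁ cos φ₂ cos Δλ = +0.2990
initial course = atan2(N, D) = 69.73°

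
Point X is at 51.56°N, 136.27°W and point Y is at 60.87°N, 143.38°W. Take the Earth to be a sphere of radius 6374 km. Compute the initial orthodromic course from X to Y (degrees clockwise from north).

339.9°

N = sin Δλ·cos φ₂ = -0.0603;  D = cos φ₁ sin φ₂ − sin φ₁ cos φ₂ cos Δλ = +0.1647
initial course = atan2(N, D) = 339.91°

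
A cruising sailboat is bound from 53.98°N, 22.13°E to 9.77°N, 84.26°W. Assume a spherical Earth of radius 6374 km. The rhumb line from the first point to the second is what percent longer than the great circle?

Great circle: σ = 1.5971 rad → d_gc = Rσ = 10179.8 km
Rhumb: Δφ = -0.7716, Δλ = -1.8569, Δψ = -0.9522, q = Δφ/Δψ = 0.8103 → d_rh = R√(Δφ²+q²Δλ²) = 10778.1 km
Excess = (10778.1 − 10179.8) / 10179.8 = 598.3 / 10179.8 = 5.88% ≈ 5.9%

5.9%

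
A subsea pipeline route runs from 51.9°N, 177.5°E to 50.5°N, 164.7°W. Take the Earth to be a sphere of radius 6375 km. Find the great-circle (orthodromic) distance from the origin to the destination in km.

cos σ = sin φ₁ sin φ₂ + cos φ₁ cos φ₂ cos Δλ
      = sin(51.90°)sin(50.50°) + cos(51.90°)cos(50.50°)cos(17.80°) = 0.9809
σ = 11.212° → d = Rσ = 6375·0.19569 = 1248 km

1248 km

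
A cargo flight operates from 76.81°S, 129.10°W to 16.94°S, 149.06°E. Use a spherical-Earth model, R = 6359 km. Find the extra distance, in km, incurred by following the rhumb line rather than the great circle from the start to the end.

Great circle: cos σ = sin φ₁ sin φ₂ + cos φ₁ cos φ₂ cos Δλ,  σ = 1.2507 rad → d_gc = 7953.2 km
Rhumb line: Δψ = +1.8574, q = Δφ/Δψ = 0.5626, d_rh = R√(Δφ²+q²Δλ²) = 8382.3 km
Excess = 8382.3 − 7953.2 = 429.1 ≈ 429 km

429 km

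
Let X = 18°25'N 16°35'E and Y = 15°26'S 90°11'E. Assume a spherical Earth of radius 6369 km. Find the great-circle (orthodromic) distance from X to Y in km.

Haversine: a = sin²(Δφ/2)+cos φ₁ cos φ₂ sin²(Δλ/2) = 0.41293;  σ = 2·atan2(√a,√(1−a))
σ = 79.971° → d = Rσ = 6369·1.39576 = 8890 km

8890 km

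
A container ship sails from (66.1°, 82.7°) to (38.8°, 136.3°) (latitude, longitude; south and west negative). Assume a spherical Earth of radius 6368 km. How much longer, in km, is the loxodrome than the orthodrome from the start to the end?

110 km

Great circle: cos σ = sin φ₁ sin φ₂ + cos φ₁ cos φ₂ cos Δλ,  σ = 0.7071 rad → d_gc = 4502.9 km
Rhumb line: Δψ = -0.8170, q = Δφ/Δψ = 0.5832, d_rh = R√(Δφ²+q²Δλ²) = 4612.5 km
Excess = 4612.5 − 4502.9 = 109.6 ≈ 110 km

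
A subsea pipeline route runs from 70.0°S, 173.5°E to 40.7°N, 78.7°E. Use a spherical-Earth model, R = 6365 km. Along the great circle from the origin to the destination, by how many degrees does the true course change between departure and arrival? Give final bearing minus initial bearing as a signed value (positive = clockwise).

+51.6°

Initial bearing θ₁ = atan2(sin Δλ cos φ₂, cos φ₁ sin φ₂ − sin φ₁ cos φ₂ cos Δλ) = 282.21°
Final bearing θ₂ = (initial bearing from the destination back to the start) + 180° = 333.84°
Δθ = θ₂ − θ₁ = +51.6°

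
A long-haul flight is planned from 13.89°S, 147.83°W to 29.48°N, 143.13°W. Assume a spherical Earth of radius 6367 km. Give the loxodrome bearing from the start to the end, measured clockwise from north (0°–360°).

Δψ = ln[tan(π/4+φ₂/2)/tan(π/4+φ₁/2)] = +0.7837
Δλ = +0.0820 rad (taken the short way round)
course = atan2(Δλ, Δψ) = 5.98°

6.0°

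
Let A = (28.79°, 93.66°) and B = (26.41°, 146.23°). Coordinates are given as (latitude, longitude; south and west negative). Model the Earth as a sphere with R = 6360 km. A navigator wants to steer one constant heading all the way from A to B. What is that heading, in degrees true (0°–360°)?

92.9°

Meridional parts: M(φ₁)=+0.5251, M(φ₂)=+0.4782 → ΔM = -0.0469;  Δλ = +0.9175 rad
tan C = Δλ / ΔM = -19.5725 → C = 92.92°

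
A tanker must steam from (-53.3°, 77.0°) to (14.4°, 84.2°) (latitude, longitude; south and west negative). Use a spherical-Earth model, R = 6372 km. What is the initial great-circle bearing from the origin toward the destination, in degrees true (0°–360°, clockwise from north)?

N = sin Δλ·cos φ₂ = +0.1214;  D = cos φ₁ sin φ₂ − sin φ₁ cos φ₂ cos Δλ = +0.9191
initial course = atan2(N, D) = 7.52°

7.5°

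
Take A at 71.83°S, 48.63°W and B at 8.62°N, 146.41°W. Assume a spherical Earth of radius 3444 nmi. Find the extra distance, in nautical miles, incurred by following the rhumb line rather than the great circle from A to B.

331 nmi

Great circle: cos σ = sin φ₁ sin φ₂ + cos φ₁ cos φ₂ cos Δλ,  σ = 1.7560 rad → d_gc = 6047.7 nmi
Rhumb line: Δψ = +1.9842, q = Δφ/Δψ = 0.7077, d_rh = R√(Δφ²+q²Δλ²) = 6378.4 nmi
Excess = 6378.4 − 6047.7 = 330.7 ≈ 331 nmi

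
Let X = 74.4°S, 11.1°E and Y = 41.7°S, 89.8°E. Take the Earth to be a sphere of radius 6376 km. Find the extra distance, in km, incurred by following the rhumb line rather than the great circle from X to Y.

322 km

Great circle: cos σ = sin φ₁ sin φ₂ + cos φ₁ cos φ₂ cos Δλ,  σ = 0.8229 rad → d_gc = 5247.1 km
Rhumb line: Δψ = +1.1858, q = Δφ/Δψ = 0.4813, d_rh = R√(Δφ²+q²Δλ²) = 5568.7 km
Excess = 5568.7 − 5247.1 = 321.6 ≈ 322 km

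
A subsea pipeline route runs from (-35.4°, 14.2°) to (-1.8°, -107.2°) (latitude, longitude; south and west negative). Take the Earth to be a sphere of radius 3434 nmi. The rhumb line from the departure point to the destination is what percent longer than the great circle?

Great circle: σ = 1.9892 rad → d_gc = Rσ = 6830.8 nmi
Rhumb: Δφ = +0.5864, Δλ = -2.1188, Δψ = +0.6300, q = Δφ/Δψ = 0.9309 → d_rh = R√(Δφ²+q²Δλ²) = 7066.3 nmi
Excess = (7066.3 − 6830.8) / 6830.8 = 235.5 / 6830.8 = 3.448% ≈ 3.4%

3.4%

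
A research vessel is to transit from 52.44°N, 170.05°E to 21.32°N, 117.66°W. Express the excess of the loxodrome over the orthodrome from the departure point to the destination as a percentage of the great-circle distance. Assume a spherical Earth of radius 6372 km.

2.8%

Great circle: σ = 1.0917 rad → d_gc = Rσ = 6956.4 km
Rhumb: Δφ = -0.5431, Δλ = +1.2617, Δψ = -0.6977, q = Δφ/Δψ = 0.7785 → d_rh = R√(Δφ²+q²Δλ²) = 7151.9 km
Excess = (7151.9 − 6956.4) / 6956.4 = 195.5 / 6956.4 = 2.81% ≈ 2.8%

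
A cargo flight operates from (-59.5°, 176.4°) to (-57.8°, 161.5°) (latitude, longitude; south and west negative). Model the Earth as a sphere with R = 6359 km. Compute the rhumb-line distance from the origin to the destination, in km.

Rhumb course C = atan2(Δλ, Δψ) with Δψ = ln[tan(π/4+φ₂/2)/tan(π/4+φ₁/2)] = +0.0570, Δλ = -0.2601 → C = 282.37°
d = R·|Δφ| / |cos C| = 6359·0.02967 / 0.21426 = 881 km

881 km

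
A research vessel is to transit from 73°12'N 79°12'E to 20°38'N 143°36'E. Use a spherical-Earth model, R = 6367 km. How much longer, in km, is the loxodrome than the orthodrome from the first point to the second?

Great circle: cos σ = sin φ₁ sin φ₂ + cos φ₁ cos φ₂ cos Δλ,  σ = 1.0993 rad → d_gc = 6999.2 km
Rhumb line: Δψ = -1.5446, q = Δφ/Δψ = 0.5940, d_rh = R√(Δφ²+q²Δλ²) = 7224.4 km
Excess = 7224.4 − 6999.2 = 225.2 ≈ 225 km

225 km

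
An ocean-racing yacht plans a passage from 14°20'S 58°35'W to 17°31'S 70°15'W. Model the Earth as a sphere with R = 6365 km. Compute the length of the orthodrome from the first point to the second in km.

1295 km

Haversine: a = sin²(Δφ/2)+cos φ₁ cos φ₂ sin²(Δλ/2) = 0.01032;  σ = 2·atan2(√a,√(1−a))
σ = 11.659° → d = Rσ = 6365·0.20348 = 1295 km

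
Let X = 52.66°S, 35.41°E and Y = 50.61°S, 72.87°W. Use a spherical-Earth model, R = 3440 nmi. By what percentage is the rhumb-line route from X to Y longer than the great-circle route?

11.3%

Great circle: σ = 1.0544 rad → d_gc = Rσ = 3627.3 nmi
Rhumb: Δφ = +0.0358, Δλ = -1.8898, Δψ = +0.0577, q = Δφ/Δψ = 0.6205 → d_rh = R√(Δφ²+q²Δλ²) = 4036.0 nmi
Excess = (4036.0 − 3627.3) / 3627.3 = 408.7 / 3627.3 = 11.27% ≈ 11.3%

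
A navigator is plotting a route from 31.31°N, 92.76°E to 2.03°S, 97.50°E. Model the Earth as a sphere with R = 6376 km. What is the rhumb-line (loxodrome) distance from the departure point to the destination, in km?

Δψ = ln[tan(π/4+φ₂/2)/tan(π/4+φ₁/2)] = -0.6113;  Δφ = -0.5819 rad,  Δλ = +0.0827 rad
q = Δφ/Δψ = 0.9519
d = R·√(Δφ² + q²Δλ²) = 6376·0.58720 = 3744 km

3744 km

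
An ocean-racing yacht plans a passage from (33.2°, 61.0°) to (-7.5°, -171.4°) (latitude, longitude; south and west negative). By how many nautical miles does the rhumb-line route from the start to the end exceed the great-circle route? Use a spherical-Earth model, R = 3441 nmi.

Great circle: cos σ = sin φ₁ sin φ₂ + cos φ₁ cos φ₂ cos Δλ,  σ = 2.1866 rad → d_gc = 7524.2 nmi
Rhumb line: Δψ = -0.7462, q = Δφ/Δψ = 0.9520, d_rh = R√(Δφ²+q²Δλ²) = 7694.0 nmi
Excess = 7694.0 − 7524.2 = 169.8 ≈ 170 nmi

170 nmi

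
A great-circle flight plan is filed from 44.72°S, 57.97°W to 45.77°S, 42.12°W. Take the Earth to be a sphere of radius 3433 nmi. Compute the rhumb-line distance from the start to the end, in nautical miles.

672 nmi

Δψ = ln[tan(π/4+φ₂/2)/tan(π/4+φ₁/2)] = -0.0260;  Δφ = -0.0183 rad,  Δλ = +0.2766 rad
q = Δφ/Δψ = 0.7040
d = R·√(Δφ² + q²Δλ²) = 3433·0.19562 = 672 nmi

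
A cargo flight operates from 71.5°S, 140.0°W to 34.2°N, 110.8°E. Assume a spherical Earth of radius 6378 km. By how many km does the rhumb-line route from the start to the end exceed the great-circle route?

627 km

Great circle: cos σ = sin φ₁ sin φ₂ + cos φ₁ cos φ₂ cos Δλ,  σ = 2.2387 rad → d_gc = 14278.4 km
Rhumb line: Δψ = +2.4507, q = Δφ/Δψ = 0.7528, d_rh = R√(Δφ²+q²Δλ²) = 14905.5 km
Excess = 14905.5 − 14278.4 = 627.1 ≈ 627 km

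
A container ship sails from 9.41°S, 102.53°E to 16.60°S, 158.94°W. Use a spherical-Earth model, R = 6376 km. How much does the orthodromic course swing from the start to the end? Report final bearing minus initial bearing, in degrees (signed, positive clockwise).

-29.3°

At departure: θ₁ = atan2(sin Δλ cos φ₂, cos φ₁ sin φ₂ − sin φ₁ cos φ₂ cos Δλ) = 107.84°
At arrival: θ₂ = atan2(sin Δλ cos φ₁, −cos φ₂ sin φ₁ + sin φ₂ cos φ₁ cos Δλ) = 78.50°
Δθ = θ₂ − θ₁ = -29.3°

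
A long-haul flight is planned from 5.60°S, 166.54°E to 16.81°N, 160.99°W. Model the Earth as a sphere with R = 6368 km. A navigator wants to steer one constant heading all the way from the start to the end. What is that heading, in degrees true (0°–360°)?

55.1°

Meridional parts: M(φ₁)=-0.0979, M(φ₂)=+0.2977 → ΔM = +0.3956;  Δλ = +0.5667 rad
tan C = Δλ / ΔM = +1.4326 → C = 55.08°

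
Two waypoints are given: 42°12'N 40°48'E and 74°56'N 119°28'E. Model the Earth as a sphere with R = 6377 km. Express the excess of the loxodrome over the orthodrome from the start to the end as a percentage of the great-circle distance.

Great circle: σ = 0.8142 rad → d_gc = Rσ = 5192.0 km
Rhumb: Δφ = +0.5713, Δλ = +1.3730, Δψ = +1.2092, q = Δφ/Δψ = 0.4725 → d_rh = R√(Δφ²+q²Δλ²) = 5512.2 km
Excess = (5512.2 − 5192.0) / 5192.0 = 320.2 / 5192.0 = 6.17% ≈ 6.2%

6.2%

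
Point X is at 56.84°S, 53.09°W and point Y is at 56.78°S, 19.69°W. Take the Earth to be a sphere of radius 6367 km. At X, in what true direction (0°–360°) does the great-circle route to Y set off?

N = sin Δλ·cos φ₂ = +0.3016;  D = cos φ₁ sin φ₂ − sin φ₁ cos φ₂ cos Δλ = -0.0747
initial course = atan2(N, D) = 103.91°

103.9°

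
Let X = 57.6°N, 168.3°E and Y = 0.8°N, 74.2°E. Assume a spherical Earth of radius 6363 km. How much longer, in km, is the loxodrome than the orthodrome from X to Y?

Great circle: cos σ = sin φ₁ sin φ₂ + cos φ₁ cos φ₂ cos Δλ,  σ = 1.5973 rad → d_gc = 10163.7 km
Rhumb line: Δψ = -1.2221, q = Δφ/Δψ = 0.8112, d_rh = R√(Δφ²+q²Δλ²) = 10566.6 km
Excess = 10566.6 − 10163.7 = 402.9 ≈ 403 km

403 km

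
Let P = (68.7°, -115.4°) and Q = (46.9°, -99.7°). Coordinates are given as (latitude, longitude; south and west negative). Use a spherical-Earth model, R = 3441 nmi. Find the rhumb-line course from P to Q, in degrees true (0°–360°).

Δψ = ln[tan(π/4+φ₂/2)/tan(π/4+φ₁/2)] = -0.7420
Δλ = +0.2740 rad (taken the short way round)
course = atan2(Δλ, Δψ) = 159.73°

159.7°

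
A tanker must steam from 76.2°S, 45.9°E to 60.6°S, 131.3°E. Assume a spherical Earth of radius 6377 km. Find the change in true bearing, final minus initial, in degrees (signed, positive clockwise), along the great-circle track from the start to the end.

-81.8°

Initial bearing θ₁ = atan2(sin Δλ cos φ₂, cos φ₁ sin φ₂ − sin φ₁ cos φ₂ cos Δλ) = 109.11°
Final bearing θ₂ = (initial bearing from the destination back to the start) + 180° = 27.33°
Δθ = θ₂ − θ₁ = -81.8°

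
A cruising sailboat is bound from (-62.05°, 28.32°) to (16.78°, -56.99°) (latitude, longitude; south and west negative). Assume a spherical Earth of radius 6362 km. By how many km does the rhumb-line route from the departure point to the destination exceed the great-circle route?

278 km

Great circle: cos σ = sin φ₁ sin φ₂ + cos φ₁ cos φ₂ cos Δλ,  σ = 1.7909 rad → d_gc = 11393.7 km
Rhumb line: Δψ = +1.6880, q = Δφ/Δψ = 0.8151, d_rh = R√(Δφ²+q²Δλ²) = 11671.8 km
Excess = 11671.8 − 11393.7 = 278.1 ≈ 278 km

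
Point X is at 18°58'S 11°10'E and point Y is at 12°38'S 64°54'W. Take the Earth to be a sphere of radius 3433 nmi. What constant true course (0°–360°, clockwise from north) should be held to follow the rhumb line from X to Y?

Meridional parts: M(φ₁)=-0.3372, M(φ₂)=-0.2223 → ΔM = +0.1149;  Δλ = -1.3276 rad
tan C = Δλ / ΔM = -11.5499 → C = 274.95°

274.9°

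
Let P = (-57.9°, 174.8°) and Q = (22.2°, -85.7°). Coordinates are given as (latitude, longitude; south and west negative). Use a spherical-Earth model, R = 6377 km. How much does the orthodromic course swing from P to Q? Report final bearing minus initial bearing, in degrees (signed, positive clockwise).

At departure: θ₁ = atan2(sin Δλ cos φ₂, cos φ₁ sin φ₂ − sin φ₁ cos φ₂ cos Δλ) = 85.53°
At arrival: θ₂ = atan2(sin Δλ cos φ₁, −cos φ₂ sin φ₁ + sin φ₂ cos φ₁ cos Δλ) = 34.90°
Δθ = θ₂ − θ₁ = -50.6°

-50.6°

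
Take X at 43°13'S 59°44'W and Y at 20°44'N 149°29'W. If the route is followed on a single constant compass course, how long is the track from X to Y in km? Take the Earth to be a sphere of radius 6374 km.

Δψ = ln[tan(π/4+φ₂/2)/tan(π/4+φ₁/2)] = +1.2081;  Δφ = +1.1161 rad,  Δλ = -1.5664 rad
q = Δφ/Δψ = 0.9239
d = R·√(Δφ² + q²Δλ²) = 6374·1.82765 = 11649 km

11649 km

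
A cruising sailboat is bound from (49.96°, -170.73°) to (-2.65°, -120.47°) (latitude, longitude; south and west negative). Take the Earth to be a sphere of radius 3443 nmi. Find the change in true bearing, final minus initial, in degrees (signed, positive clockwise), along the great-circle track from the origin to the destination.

+23.7°

Initial bearing θ₁ = atan2(sin Δλ cos φ₂, cos φ₁ sin φ₂ − sin φ₁ cos φ₂ cos Δλ) = 124.03°
Final bearing θ₂ = (initial bearing from the destination back to the start) + 180° = 147.74°
Δθ = θ₂ − θ₁ = +23.7°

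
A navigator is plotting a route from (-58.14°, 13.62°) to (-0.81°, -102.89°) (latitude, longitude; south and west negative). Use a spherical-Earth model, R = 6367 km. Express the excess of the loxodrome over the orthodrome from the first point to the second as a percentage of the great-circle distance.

7.0%

Great circle: σ = 1.7963 rad → d_gc = Rσ = 11436.9 km
Rhumb: Δφ = +1.0006, Δλ = -2.0335, Δψ = +1.2396, q = Δφ/Δψ = 0.8072 → d_rh = R√(Δφ²+q²Δλ²) = 12239.3 km
Excess = (12239.3 − 11436.9) / 11436.9 = 802.4 / 11436.9 = 7.02% ≈ 7.0%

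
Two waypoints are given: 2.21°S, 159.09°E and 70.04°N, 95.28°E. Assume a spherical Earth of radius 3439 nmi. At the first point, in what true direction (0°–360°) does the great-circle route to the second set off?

342.0°

N = sin Δλ·cos φ₂ = -0.3063;  D = cos φ₁ sin φ₂ − sin φ₁ cos φ₂ cos Δλ = +0.9450
initial course = atan2(N, D) = 342.04°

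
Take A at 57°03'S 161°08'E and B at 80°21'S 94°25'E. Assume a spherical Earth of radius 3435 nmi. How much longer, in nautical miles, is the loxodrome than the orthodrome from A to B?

Great circle: cos σ = sin φ₁ sin φ₂ + cos φ₁ cos φ₂ cos Δλ,  σ = 0.5290 rad → d_gc = 1817.1 nmi
Rhumb line: Δψ = -1.2538, q = Δφ/Δψ = 0.3244, d_rh = R√(Δφ²+q²Δλ²) = 1906.4 nmi
Excess = 1906.4 − 1817.1 = 89.3 ≈ 89 nmi

89 nmi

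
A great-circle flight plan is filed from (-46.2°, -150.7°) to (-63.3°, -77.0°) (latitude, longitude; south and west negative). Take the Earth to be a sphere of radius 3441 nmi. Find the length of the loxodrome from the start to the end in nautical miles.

Δψ = ln[tan(π/4+φ₂/2)/tan(π/4+φ₁/2)] = -0.5271;  Δφ = -0.2985 rad,  Δλ = +1.2863 rad
q = Δφ/Δψ = 0.5662
d = R·√(Δφ² + q²Δλ²) = 3441·0.78714 = 2709 nmi

2709 nmi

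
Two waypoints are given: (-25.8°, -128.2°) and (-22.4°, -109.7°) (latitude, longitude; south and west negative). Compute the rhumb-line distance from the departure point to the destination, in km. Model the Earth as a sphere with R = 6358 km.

1911 km

Δψ = ln[tan(π/4+φ₂/2)/tan(π/4+φ₁/2)] = +0.0650;  Δφ = +0.0593 rad,  Δλ = +0.3229 rad
q = Δφ/Δψ = 0.9126
d = R·√(Δφ² + q²Δλ²) = 6358·0.30060 = 1911 km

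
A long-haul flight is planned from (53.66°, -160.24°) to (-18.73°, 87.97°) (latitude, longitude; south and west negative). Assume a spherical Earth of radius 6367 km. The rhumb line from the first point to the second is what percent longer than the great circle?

Great circle: σ = 2.0567 rad → d_gc = Rσ = 13094.8 km
Rhumb: Δφ = -1.2634, Δλ = -1.9511, Δψ = -1.4470, q = Δφ/Δψ = 0.8731 → d_rh = R√(Δφ²+q²Δλ²) = 13504.2 km
Excess = (13504.2 − 13094.8) / 13094.8 = 409.4 / 13094.8 = 3.13% ≈ 3.1%

3.1%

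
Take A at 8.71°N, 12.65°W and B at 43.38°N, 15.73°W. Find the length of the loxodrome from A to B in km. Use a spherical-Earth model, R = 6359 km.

Δψ = ln[tan(π/4+φ₂/2)/tan(π/4+φ₁/2)] = +0.6893;  Δφ = +0.6051 rad,  Δλ = -0.0538 rad
q = Δφ/Δψ = 0.8778
d = R·√(Δφ² + q²Δλ²) = 6359·0.60694 = 3860 km

3860 km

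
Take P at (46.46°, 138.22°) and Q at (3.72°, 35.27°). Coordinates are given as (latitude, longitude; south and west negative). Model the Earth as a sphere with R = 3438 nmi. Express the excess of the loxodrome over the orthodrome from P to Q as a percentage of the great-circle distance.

3.7%

Great circle: σ = 1.6780 rad → d_gc = Rσ = 5769.0 nmi
Rhumb: Δφ = -0.7460, Δλ = -1.7968, Δψ = -0.8529, q = Δφ/Δψ = 0.8746 → d_rh = R√(Δφ²+q²Δλ²) = 5980.6 nmi
Excess = (5980.6 − 5769.0) / 5769.0 = 211.6 / 5769.0 = 3.67% ≈ 3.7%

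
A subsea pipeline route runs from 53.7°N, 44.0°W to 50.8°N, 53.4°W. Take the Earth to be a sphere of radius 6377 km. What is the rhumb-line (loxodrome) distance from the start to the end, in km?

Rhumb course C = atan2(Δλ, Δψ) with Δψ = ln[tan(π/4+φ₂/2)/tan(π/4+φ₁/2)] = -0.0827, Δλ = -0.1641 → C = 243.24°
d = R·|Δφ| / |cos C| = 6377·0.05061 / 0.45018 = 717 km

717 km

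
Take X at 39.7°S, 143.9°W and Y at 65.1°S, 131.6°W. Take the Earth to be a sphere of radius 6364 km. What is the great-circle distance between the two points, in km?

cos σ = sin φ₁ sin φ₂ + cos φ₁ cos φ₂ cos Δλ
      = sin(-39.70°)sin(-65.10°) + cos(-39.70°)cos(-65.10°)cos(12.30°) = 0.8959
σ = 26.376° → d = Rσ = 6364·0.46034 = 2930 km

2930 km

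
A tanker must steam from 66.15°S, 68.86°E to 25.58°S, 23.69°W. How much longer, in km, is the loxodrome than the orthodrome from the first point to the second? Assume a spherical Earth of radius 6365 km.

516 km

Great circle: cos σ = sin φ₁ sin φ₂ + cos φ₁ cos φ₂ cos Δλ,  σ = 1.1824 rad → d_gc = 7526.2 km
Rhumb line: Δψ = +1.0929, q = Δφ/Δψ = 0.6479, d_rh = R√(Δφ²+q²Δλ²) = 8042.5 km
Excess = 8042.5 − 7526.2 = 516.3 ≈ 516 km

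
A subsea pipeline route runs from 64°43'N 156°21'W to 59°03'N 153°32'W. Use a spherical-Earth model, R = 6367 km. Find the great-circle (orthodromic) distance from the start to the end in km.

647 km

cos σ = sin φ₁ sin φ₂ + cos φ₁ cos φ₂ cos Δλ
      = sin(64.72°)sin(59.05°) + cos(64.72°)cos(59.05°)cos(2.82°) = 0.9948
σ = 5.819° → d = Rσ = 6367·0.10155 = 647 km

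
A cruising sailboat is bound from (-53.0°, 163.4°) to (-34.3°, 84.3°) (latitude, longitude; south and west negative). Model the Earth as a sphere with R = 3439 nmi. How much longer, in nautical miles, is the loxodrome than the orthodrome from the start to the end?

149 nmi

Great circle: cos σ = sin φ₁ sin φ₂ + cos φ₁ cos φ₂ cos Δλ,  σ = 0.9955 rad → d_gc = 3423.6 nmi
Rhumb line: Δψ = +0.4568, q = Δφ/Δψ = 0.7144, d_rh = R√(Δφ²+q²Δλ²) = 3572.7 nmi
Excess = 3572.7 − 3423.6 = 149.1 ≈ 149 nmi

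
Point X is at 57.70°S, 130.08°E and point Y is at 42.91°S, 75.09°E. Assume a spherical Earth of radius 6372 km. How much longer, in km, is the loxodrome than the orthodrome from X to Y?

Great circle: cos σ = sin φ₁ sin φ₂ + cos φ₁ cos φ₂ cos Δλ,  σ = 0.6434 rad → d_gc = 4100.0 km
Rhumb line: Δψ = +0.4086, q = Δφ/Δψ = 0.6317, d_rh = R√(Δφ²+q²Δλ²) = 4198.9 km
Excess = 4198.9 − 4100.0 = 98.9 ≈ 99 km

99 km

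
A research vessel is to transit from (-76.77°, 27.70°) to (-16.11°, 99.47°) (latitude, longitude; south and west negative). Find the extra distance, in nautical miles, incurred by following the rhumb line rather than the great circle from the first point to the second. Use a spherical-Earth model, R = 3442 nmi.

Great circle: cos σ = sin φ₁ sin φ₂ + cos φ₁ cos φ₂ cos Δλ,  σ = 1.2250 rad → d_gc = 4216.6 nmi
Rhumb line: Δψ = +1.8695, q = Δφ/Δψ = 0.5663, d_rh = R√(Δφ²+q²Δλ²) = 4386.5 nmi
Excess = 4386.5 − 4216.6 = 169.9 ≈ 170 nmi

170 nmi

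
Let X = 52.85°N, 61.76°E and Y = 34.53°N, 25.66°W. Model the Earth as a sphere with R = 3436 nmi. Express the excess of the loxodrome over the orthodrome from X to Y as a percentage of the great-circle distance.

Great circle: σ = 1.0767 rad → d_gc = Rσ = 3699.7 nmi
Rhumb: Δφ = -0.3197, Δλ = -1.5258, Δψ = -0.4476, q = Δφ/Δψ = 0.7143 → d_rh = R√(Δφ²+q²Δλ²) = 3902.5 nmi
Excess = (3902.5 − 3699.7) / 3699.7 = 202.8 / 3699.7 = 5.48% ≈ 5.5%

5.5%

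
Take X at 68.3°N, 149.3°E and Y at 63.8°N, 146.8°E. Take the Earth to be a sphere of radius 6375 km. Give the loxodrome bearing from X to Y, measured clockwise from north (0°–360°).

Meridional parts: M(φ₁)=+1.6520, M(φ₂)=+1.4580 → ΔM = -0.1940;  Δλ = -0.0436 rad
tan C = Δλ / ΔM = +0.2249 → C = 192.67°

192.7°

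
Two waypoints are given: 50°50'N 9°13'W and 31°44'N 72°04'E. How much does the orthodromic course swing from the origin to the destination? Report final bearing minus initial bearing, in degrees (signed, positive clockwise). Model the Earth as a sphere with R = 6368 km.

At departure: θ₁ = atan2(sin Δλ cos φ₂, cos φ₁ sin φ₂ − sin φ₁ cos φ₂ cos Δλ) = 74.56°
At arrival: θ₂ = atan2(sin Δλ cos φ₁, −cos φ₂ sin φ₁ + sin φ₂ cos φ₁ cos Δλ) = 134.29°
Δθ = θ₂ − θ₁ = +59.7°

+59.7°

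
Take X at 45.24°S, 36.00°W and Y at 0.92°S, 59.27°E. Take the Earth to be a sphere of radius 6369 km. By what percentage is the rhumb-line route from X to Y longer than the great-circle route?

2.6%

Great circle: σ = 1.6241 rad → d_gc = Rσ = 10343.8 km
Rhumb: Δφ = +0.7735, Δλ = +1.6628, Δψ = +0.8713, q = Δφ/Δψ = 0.8878 → d_rh = R√(Δφ²+q²Δλ²) = 10614.9 km
Excess = (10614.9 − 10343.8) / 10343.8 = 271.1 / 10343.8 = 2.62% ≈ 2.6%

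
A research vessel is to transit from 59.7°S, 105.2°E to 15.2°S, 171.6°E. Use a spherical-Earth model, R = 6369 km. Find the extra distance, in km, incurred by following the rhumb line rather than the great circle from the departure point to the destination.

179 km

Great circle: cos σ = sin φ₁ sin φ₂ + cos φ₁ cos φ₂ cos Δλ,  σ = 1.1359 rad → d_gc = 7234.7 km
Rhumb line: Δψ = +1.0381, q = Δφ/Δψ = 0.7482, d_rh = R√(Δφ²+q²Δλ²) = 7413.9 km
Excess = 7413.9 − 7234.7 = 179.2 ≈ 179 km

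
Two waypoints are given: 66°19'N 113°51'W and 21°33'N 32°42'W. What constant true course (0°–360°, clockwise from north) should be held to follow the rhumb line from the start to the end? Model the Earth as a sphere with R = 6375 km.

Δψ = ln[tan(π/4+φ₂/2)/tan(π/4+φ₁/2)] = -1.1769
Δλ = +1.4163 rad (taken the short way round)
course = atan2(Δλ, Δψ) = 129.72°

129.7°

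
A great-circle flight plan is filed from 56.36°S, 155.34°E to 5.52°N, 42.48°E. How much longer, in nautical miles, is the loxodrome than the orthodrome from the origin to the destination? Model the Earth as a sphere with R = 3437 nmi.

339 nmi

Great circle: cos σ = sin φ₁ sin φ₂ + cos φ₁ cos φ₂ cos Δλ,  σ = 1.8695 rad → d_gc = 6425.52 nmi
Rhumb line: Δψ = +1.2928, q = Δφ/Δψ = 0.8354, d_rh = R√(Δφ²+q²Δλ²) = 6765.01 nmi
Excess = 6765.01 − 6425.52 = 339.49 ≈ 339 nmi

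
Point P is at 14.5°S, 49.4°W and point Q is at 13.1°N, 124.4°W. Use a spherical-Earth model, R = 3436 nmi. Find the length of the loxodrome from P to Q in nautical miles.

4751 nmi

Rhumb course C = atan2(Δλ, Δψ) with Δψ = ln[tan(π/4+φ₂/2)/tan(π/4+φ₁/2)] = +0.4865, Δλ = -1.3090 → C = 290.39°
d = R·|Δφ| / |cos C| = 3436·0.48171 / 0.34836 = 4751 nmi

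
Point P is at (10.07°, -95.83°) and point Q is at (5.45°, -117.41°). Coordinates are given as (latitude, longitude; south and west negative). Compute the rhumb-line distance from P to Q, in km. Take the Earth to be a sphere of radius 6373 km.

Rhumb course C = atan2(Δλ, Δψ) with Δψ = ln[tan(π/4+φ₂/2)/tan(π/4+φ₁/2)] = -0.0814, Δλ = -0.3766 → C = 257.80°
d = R·|Δφ| / |cos C| = 6373·0.08063 / 0.21125 = 2433 km

2433 km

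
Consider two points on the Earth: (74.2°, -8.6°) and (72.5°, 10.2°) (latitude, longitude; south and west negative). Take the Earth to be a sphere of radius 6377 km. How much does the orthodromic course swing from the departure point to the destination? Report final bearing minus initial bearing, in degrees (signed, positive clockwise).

+18.0°

Initial bearing θ₁ = atan2(sin Δλ cos φ₂, cos φ₁ sin φ₂ − sin φ₁ cos φ₂ cos Δλ) = 98.35°
Final bearing θ₂ = (initial bearing from the destination back to the start) + 180° = 116.38°
Δθ = θ₂ − θ₁ = +18.0°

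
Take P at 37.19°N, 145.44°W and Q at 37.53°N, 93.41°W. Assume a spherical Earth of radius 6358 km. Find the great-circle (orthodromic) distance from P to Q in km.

4528 km

cos σ = sin φ₁ sin φ₂ + cos φ₁ cos φ₂ cos Δλ
      = sin(37.19°)sin(37.53°) + cos(37.19°)cos(37.53°)cos(52.03°) = 0.7569
σ = 40.807° → d = Rσ = 6358·0.71222 = 4528 km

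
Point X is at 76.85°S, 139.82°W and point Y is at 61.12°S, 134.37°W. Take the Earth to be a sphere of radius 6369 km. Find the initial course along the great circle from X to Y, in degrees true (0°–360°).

θ = atan2( sin Δλ·cos φ₂ ,  cos φ₁ sin φ₂ − sin φ₁ cos φ₂ cos Δλ )
  = atan2(+0.0459, +0.2690) = 9.68°

9.7°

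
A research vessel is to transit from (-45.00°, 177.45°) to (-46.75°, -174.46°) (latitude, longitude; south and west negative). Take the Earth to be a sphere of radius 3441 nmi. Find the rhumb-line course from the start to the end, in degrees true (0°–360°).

Δψ = ln[tan(π/4+φ₂/2)/tan(π/4+φ₁/2)] = -0.0439
Δλ = +0.1412 rad (taken the short way round)
course = atan2(Δλ, Δψ) = 107.26°

107.3°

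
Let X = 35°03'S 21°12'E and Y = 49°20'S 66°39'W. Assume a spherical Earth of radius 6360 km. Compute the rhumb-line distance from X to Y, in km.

Rhumb course C = atan2(Δλ, Δψ) with Δψ = ln[tan(π/4+φ₂/2)/tan(π/4+φ₁/2)] = -0.3388, Δλ = -1.5333 → C = 257.54°
d = R·|Δφ| / |cos C| = 6360·0.24929 / 0.21576 = 7348 km

7348 km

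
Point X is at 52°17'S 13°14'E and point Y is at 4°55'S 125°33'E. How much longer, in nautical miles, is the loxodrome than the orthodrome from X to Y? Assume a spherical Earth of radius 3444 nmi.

Great circle: cos σ = sin φ₁ sin φ₂ + cos φ₁ cos φ₂ cos Δλ,  σ = 1.7352 rad → d_gc = 5975.97 nmi
Rhumb line: Δψ = +0.9883, q = Δφ/Δψ = 0.8365, d_rh = R√(Δφ²+q²Δλ²) = 6324.48 nmi
Excess = 6324.48 − 5975.97 = 348.51 ≈ 349 nmi

349 nmi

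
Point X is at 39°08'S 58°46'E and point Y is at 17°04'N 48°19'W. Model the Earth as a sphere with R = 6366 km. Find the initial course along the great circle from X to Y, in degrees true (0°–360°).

N = sin Δλ·cos φ₂ = -0.9138;  D = cos φ₁ sin φ₂ − sin φ₁ cos φ₂ cos Δλ = +0.0504
initial course = atan2(N, D) = 273.16°

273.2°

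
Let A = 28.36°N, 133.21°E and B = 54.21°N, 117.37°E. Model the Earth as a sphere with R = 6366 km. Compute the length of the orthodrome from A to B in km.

cos σ = sin φ₁ sin φ₂ + cos φ₁ cos φ₂ cos Δλ
      = sin(28.36°)sin(54.21°) + cos(28.36°)cos(54.21°)cos(-15.84°) = 0.8804
σ = 28.310° → d = Rσ = 6366·0.49410 = 3145 km

3145 km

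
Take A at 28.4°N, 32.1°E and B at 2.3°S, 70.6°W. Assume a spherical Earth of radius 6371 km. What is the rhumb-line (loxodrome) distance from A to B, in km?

11495 km

Rhumb course C = atan2(Δλ, Δψ) with Δψ = ln[tan(π/4+φ₂/2)/tan(π/4+φ₁/2)] = -0.5575, Δλ = -1.7925 → C = 252.72°
d = R·|Δφ| / |cos C| = 6371·0.53582 / 0.29698 = 11495 km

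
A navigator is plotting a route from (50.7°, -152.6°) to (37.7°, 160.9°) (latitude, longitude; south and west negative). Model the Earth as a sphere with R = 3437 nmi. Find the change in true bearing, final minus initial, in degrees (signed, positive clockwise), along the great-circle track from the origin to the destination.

Initial bearing θ₁ = atan2(sin Δλ cos φ₂, cos φ₁ sin φ₂ − sin φ₁ cos φ₂ cos Δλ) = 266.60°
Final bearing θ₂ = (initial bearing from the destination back to the start) + 180° = 233.04°
Δθ = θ₂ − θ₁ = -33.6°

-33.6°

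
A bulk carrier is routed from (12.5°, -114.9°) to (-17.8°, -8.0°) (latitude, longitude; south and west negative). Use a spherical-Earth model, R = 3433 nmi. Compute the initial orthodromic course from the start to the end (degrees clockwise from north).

θ = atan2( sin Δλ·cos φ₂ ,  cos φ₁ sin φ₂ − sin φ₁ cos φ₂ cos Δλ )
  = atan2(+0.9110, -0.2385) = 104.67°

104.7°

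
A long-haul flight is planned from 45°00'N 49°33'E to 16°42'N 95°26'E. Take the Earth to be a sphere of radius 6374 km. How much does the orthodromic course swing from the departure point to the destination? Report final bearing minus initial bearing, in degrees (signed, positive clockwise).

+25.2°

At departure: θ₁ = atan2(sin Δλ cos φ₂, cos φ₁ sin φ₂ − sin φ₁ cos φ₂ cos Δλ) = 111.31°
At arrival: θ₂ = atan2(sin Δλ cos φ₁, −cos φ₂ sin φ₁ + sin φ₂ cos φ₁ cos Δλ) = 136.55°
Δθ = θ₂ − θ₁ = +25.2°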